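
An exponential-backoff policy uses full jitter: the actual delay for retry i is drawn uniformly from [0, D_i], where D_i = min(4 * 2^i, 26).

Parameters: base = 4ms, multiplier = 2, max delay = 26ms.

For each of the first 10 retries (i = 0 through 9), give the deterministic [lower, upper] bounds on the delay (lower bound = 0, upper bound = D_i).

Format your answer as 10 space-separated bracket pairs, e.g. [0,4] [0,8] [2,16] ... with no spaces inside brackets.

Answer: [0,4] [0,8] [0,16] [0,26] [0,26] [0,26] [0,26] [0,26] [0,26] [0,26]

Derivation:
Computing bounds per retry:
  i=0: D_i=min(4*2^0,26)=4, bounds=[0,4]
  i=1: D_i=min(4*2^1,26)=8, bounds=[0,8]
  i=2: D_i=min(4*2^2,26)=16, bounds=[0,16]
  i=3: D_i=min(4*2^3,26)=26, bounds=[0,26]
  i=4: D_i=min(4*2^4,26)=26, bounds=[0,26]
  i=5: D_i=min(4*2^5,26)=26, bounds=[0,26]
  i=6: D_i=min(4*2^6,26)=26, bounds=[0,26]
  i=7: D_i=min(4*2^7,26)=26, bounds=[0,26]
  i=8: D_i=min(4*2^8,26)=26, bounds=[0,26]
  i=9: D_i=min(4*2^9,26)=26, bounds=[0,26]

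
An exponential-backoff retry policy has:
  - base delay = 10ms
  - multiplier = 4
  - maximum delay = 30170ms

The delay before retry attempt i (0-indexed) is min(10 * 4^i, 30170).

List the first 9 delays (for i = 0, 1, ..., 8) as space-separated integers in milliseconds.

Answer: 10 40 160 640 2560 10240 30170 30170 30170

Derivation:
Computing each delay:
  i=0: min(10*4^0, 30170) = 10
  i=1: min(10*4^1, 30170) = 40
  i=2: min(10*4^2, 30170) = 160
  i=3: min(10*4^3, 30170) = 640
  i=4: min(10*4^4, 30170) = 2560
  i=5: min(10*4^5, 30170) = 10240
  i=6: min(10*4^6, 30170) = 30170
  i=7: min(10*4^7, 30170) = 30170
  i=8: min(10*4^8, 30170) = 30170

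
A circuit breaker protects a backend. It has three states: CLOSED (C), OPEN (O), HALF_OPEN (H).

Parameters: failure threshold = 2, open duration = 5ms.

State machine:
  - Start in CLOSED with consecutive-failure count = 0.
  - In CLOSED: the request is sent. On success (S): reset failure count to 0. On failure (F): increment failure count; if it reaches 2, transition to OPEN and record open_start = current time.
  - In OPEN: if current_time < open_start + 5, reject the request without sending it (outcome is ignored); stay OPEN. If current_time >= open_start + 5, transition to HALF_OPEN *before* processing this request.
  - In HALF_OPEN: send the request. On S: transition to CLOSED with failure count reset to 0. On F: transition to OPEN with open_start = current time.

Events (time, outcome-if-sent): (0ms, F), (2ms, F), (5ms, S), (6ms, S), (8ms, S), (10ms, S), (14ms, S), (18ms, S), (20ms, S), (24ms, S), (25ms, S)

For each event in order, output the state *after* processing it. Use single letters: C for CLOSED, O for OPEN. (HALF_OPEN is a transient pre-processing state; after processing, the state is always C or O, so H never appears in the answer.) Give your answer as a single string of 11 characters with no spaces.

State after each event:
  event#1 t=0ms outcome=F: state=CLOSED
  event#2 t=2ms outcome=F: state=OPEN
  event#3 t=5ms outcome=S: state=OPEN
  event#4 t=6ms outcome=S: state=OPEN
  event#5 t=8ms outcome=S: state=CLOSED
  event#6 t=10ms outcome=S: state=CLOSED
  event#7 t=14ms outcome=S: state=CLOSED
  event#8 t=18ms outcome=S: state=CLOSED
  event#9 t=20ms outcome=S: state=CLOSED
  event#10 t=24ms outcome=S: state=CLOSED
  event#11 t=25ms outcome=S: state=CLOSED

Answer: COOOCCCCCCC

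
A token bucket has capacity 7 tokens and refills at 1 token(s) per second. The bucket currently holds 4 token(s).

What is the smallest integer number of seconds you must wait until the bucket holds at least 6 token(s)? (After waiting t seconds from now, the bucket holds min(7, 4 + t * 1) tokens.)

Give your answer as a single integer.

Need 4 + t * 1 >= 6, so t >= 2/1.
Smallest integer t = ceil(2/1) = 2.

Answer: 2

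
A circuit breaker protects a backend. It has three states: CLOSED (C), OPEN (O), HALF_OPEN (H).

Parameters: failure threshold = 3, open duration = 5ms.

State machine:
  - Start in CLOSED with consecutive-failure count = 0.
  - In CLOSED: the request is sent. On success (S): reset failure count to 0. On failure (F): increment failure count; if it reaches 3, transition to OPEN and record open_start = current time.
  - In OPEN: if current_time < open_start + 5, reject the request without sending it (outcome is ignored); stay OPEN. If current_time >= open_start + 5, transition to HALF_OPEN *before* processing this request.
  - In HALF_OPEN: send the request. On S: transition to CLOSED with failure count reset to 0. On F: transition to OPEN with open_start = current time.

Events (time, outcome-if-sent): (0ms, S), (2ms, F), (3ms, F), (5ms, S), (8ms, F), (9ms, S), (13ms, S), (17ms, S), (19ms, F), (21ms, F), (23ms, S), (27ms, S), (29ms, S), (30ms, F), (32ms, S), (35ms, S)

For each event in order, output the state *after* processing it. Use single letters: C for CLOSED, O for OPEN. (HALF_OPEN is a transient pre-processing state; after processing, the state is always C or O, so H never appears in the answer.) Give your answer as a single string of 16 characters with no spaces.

Answer: CCCCCCCCCCCCCCCC

Derivation:
State after each event:
  event#1 t=0ms outcome=S: state=CLOSED
  event#2 t=2ms outcome=F: state=CLOSED
  event#3 t=3ms outcome=F: state=CLOSED
  event#4 t=5ms outcome=S: state=CLOSED
  event#5 t=8ms outcome=F: state=CLOSED
  event#6 t=9ms outcome=S: state=CLOSED
  event#7 t=13ms outcome=S: state=CLOSED
  event#8 t=17ms outcome=S: state=CLOSED
  event#9 t=19ms outcome=F: state=CLOSED
  event#10 t=21ms outcome=F: state=CLOSED
  event#11 t=23ms outcome=S: state=CLOSED
  event#12 t=27ms outcome=S: state=CLOSED
  event#13 t=29ms outcome=S: state=CLOSED
  event#14 t=30ms outcome=F: state=CLOSED
  event#15 t=32ms outcome=S: state=CLOSED
  event#16 t=35ms outcome=S: state=CLOSED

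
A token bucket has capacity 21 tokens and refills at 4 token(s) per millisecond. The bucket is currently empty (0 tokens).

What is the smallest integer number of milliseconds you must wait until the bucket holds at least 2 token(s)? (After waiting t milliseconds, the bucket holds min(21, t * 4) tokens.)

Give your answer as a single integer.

Answer: 1

Derivation:
Need t * 4 >= 2, so t >= 2/4.
Smallest integer t = ceil(2/4) = 1.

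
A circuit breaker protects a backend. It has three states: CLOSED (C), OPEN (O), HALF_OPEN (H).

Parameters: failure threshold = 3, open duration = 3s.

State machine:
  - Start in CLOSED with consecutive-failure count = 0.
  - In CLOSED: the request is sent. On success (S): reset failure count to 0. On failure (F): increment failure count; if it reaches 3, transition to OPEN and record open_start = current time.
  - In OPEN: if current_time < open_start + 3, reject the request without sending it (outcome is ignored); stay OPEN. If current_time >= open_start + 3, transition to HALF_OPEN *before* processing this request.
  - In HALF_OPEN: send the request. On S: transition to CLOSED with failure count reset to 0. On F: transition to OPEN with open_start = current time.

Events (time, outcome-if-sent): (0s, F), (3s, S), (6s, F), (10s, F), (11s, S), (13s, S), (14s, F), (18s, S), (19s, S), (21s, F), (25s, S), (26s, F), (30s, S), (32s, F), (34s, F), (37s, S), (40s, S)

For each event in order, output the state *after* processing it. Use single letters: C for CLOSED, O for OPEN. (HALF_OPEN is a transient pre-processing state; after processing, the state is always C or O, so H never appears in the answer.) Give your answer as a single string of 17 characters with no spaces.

State after each event:
  event#1 t=0s outcome=F: state=CLOSED
  event#2 t=3s outcome=S: state=CLOSED
  event#3 t=6s outcome=F: state=CLOSED
  event#4 t=10s outcome=F: state=CLOSED
  event#5 t=11s outcome=S: state=CLOSED
  event#6 t=13s outcome=S: state=CLOSED
  event#7 t=14s outcome=F: state=CLOSED
  event#8 t=18s outcome=S: state=CLOSED
  event#9 t=19s outcome=S: state=CLOSED
  event#10 t=21s outcome=F: state=CLOSED
  event#11 t=25s outcome=S: state=CLOSED
  event#12 t=26s outcome=F: state=CLOSED
  event#13 t=30s outcome=S: state=CLOSED
  event#14 t=32s outcome=F: state=CLOSED
  event#15 t=34s outcome=F: state=CLOSED
  event#16 t=37s outcome=S: state=CLOSED
  event#17 t=40s outcome=S: state=CLOSED

Answer: CCCCCCCCCCCCCCCCC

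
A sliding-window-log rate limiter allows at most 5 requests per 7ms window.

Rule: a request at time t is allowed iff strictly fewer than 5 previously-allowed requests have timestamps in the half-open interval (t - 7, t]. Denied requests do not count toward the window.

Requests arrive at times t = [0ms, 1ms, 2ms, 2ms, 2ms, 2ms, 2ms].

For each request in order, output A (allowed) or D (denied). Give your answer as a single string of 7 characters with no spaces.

Answer: AAAAADD

Derivation:
Tracking allowed requests in the window:
  req#1 t=0ms: ALLOW
  req#2 t=1ms: ALLOW
  req#3 t=2ms: ALLOW
  req#4 t=2ms: ALLOW
  req#5 t=2ms: ALLOW
  req#6 t=2ms: DENY
  req#7 t=2ms: DENY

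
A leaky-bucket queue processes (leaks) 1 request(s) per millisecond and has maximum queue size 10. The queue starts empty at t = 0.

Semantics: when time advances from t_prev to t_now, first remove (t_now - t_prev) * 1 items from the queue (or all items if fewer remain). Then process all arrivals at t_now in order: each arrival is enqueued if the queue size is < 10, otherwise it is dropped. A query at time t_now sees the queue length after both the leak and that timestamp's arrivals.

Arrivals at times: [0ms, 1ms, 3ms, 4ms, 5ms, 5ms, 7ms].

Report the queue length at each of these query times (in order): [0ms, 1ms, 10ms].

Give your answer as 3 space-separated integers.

Queue lengths at query times:
  query t=0ms: backlog = 1
  query t=1ms: backlog = 1
  query t=10ms: backlog = 0

Answer: 1 1 0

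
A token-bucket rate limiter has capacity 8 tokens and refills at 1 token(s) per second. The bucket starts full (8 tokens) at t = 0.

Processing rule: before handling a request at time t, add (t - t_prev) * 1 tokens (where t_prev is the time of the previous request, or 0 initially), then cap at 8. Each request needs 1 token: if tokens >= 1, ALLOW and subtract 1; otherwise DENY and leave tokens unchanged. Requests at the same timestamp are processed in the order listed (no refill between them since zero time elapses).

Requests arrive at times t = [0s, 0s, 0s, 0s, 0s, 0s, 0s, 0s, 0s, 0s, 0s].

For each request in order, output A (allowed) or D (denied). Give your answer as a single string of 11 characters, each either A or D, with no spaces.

Answer: AAAAAAAADDD

Derivation:
Simulating step by step:
  req#1 t=0s: ALLOW
  req#2 t=0s: ALLOW
  req#3 t=0s: ALLOW
  req#4 t=0s: ALLOW
  req#5 t=0s: ALLOW
  req#6 t=0s: ALLOW
  req#7 t=0s: ALLOW
  req#8 t=0s: ALLOW
  req#9 t=0s: DENY
  req#10 t=0s: DENY
  req#11 t=0s: DENY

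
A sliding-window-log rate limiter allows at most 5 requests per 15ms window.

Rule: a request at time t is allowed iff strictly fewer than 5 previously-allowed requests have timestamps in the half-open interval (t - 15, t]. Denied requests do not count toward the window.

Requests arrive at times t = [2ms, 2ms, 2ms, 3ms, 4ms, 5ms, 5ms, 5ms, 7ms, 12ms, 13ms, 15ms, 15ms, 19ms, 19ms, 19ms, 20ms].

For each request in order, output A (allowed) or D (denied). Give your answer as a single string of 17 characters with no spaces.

Answer: AAAAADDDDDDDDAAAA

Derivation:
Tracking allowed requests in the window:
  req#1 t=2ms: ALLOW
  req#2 t=2ms: ALLOW
  req#3 t=2ms: ALLOW
  req#4 t=3ms: ALLOW
  req#5 t=4ms: ALLOW
  req#6 t=5ms: DENY
  req#7 t=5ms: DENY
  req#8 t=5ms: DENY
  req#9 t=7ms: DENY
  req#10 t=12ms: DENY
  req#11 t=13ms: DENY
  req#12 t=15ms: DENY
  req#13 t=15ms: DENY
  req#14 t=19ms: ALLOW
  req#15 t=19ms: ALLOW
  req#16 t=19ms: ALLOW
  req#17 t=20ms: ALLOW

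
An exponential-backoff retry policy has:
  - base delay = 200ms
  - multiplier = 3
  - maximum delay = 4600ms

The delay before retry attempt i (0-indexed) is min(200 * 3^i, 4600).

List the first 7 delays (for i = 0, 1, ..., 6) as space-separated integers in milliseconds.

Computing each delay:
  i=0: min(200*3^0, 4600) = 200
  i=1: min(200*3^1, 4600) = 600
  i=2: min(200*3^2, 4600) = 1800
  i=3: min(200*3^3, 4600) = 4600
  i=4: min(200*3^4, 4600) = 4600
  i=5: min(200*3^5, 4600) = 4600
  i=6: min(200*3^6, 4600) = 4600

Answer: 200 600 1800 4600 4600 4600 4600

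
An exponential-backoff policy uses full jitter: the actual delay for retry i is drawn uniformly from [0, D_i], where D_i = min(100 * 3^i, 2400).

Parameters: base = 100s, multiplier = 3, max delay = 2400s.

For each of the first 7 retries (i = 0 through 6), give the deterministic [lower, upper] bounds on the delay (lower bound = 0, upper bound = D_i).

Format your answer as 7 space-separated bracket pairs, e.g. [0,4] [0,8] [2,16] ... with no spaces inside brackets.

Computing bounds per retry:
  i=0: D_i=min(100*3^0,2400)=100, bounds=[0,100]
  i=1: D_i=min(100*3^1,2400)=300, bounds=[0,300]
  i=2: D_i=min(100*3^2,2400)=900, bounds=[0,900]
  i=3: D_i=min(100*3^3,2400)=2400, bounds=[0,2400]
  i=4: D_i=min(100*3^4,2400)=2400, bounds=[0,2400]
  i=5: D_i=min(100*3^5,2400)=2400, bounds=[0,2400]
  i=6: D_i=min(100*3^6,2400)=2400, bounds=[0,2400]

Answer: [0,100] [0,300] [0,900] [0,2400] [0,2400] [0,2400] [0,2400]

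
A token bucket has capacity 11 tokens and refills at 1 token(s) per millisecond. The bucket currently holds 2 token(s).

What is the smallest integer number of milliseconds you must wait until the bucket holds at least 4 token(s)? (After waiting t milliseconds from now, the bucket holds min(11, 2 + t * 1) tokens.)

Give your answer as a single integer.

Need 2 + t * 1 >= 4, so t >= 2/1.
Smallest integer t = ceil(2/1) = 2.

Answer: 2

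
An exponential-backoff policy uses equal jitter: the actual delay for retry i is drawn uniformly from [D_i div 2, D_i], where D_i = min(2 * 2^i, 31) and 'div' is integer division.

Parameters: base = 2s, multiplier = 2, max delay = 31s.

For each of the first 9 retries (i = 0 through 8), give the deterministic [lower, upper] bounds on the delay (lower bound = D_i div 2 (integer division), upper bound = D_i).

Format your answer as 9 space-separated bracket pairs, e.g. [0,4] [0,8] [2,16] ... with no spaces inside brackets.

Computing bounds per retry:
  i=0: D_i=min(2*2^0,31)=2, bounds=[1,2]
  i=1: D_i=min(2*2^1,31)=4, bounds=[2,4]
  i=2: D_i=min(2*2^2,31)=8, bounds=[4,8]
  i=3: D_i=min(2*2^3,31)=16, bounds=[8,16]
  i=4: D_i=min(2*2^4,31)=31, bounds=[15,31]
  i=5: D_i=min(2*2^5,31)=31, bounds=[15,31]
  i=6: D_i=min(2*2^6,31)=31, bounds=[15,31]
  i=7: D_i=min(2*2^7,31)=31, bounds=[15,31]
  i=8: D_i=min(2*2^8,31)=31, bounds=[15,31]

Answer: [1,2] [2,4] [4,8] [8,16] [15,31] [15,31] [15,31] [15,31] [15,31]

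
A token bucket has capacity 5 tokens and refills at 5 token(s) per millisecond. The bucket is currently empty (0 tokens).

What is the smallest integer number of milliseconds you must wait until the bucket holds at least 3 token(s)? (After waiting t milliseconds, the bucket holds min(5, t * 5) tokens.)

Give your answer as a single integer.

Answer: 1

Derivation:
Need t * 5 >= 3, so t >= 3/5.
Smallest integer t = ceil(3/5) = 1.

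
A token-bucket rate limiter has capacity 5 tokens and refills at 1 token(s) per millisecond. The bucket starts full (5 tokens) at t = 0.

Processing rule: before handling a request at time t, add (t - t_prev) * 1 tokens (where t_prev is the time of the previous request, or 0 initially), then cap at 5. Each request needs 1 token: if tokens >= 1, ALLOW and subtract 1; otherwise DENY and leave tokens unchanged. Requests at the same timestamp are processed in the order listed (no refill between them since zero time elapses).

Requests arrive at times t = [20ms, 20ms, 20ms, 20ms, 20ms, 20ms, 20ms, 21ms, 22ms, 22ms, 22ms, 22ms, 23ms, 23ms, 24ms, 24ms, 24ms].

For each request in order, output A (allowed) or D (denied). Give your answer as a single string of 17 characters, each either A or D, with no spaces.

Simulating step by step:
  req#1 t=20ms: ALLOW
  req#2 t=20ms: ALLOW
  req#3 t=20ms: ALLOW
  req#4 t=20ms: ALLOW
  req#5 t=20ms: ALLOW
  req#6 t=20ms: DENY
  req#7 t=20ms: DENY
  req#8 t=21ms: ALLOW
  req#9 t=22ms: ALLOW
  req#10 t=22ms: DENY
  req#11 t=22ms: DENY
  req#12 t=22ms: DENY
  req#13 t=23ms: ALLOW
  req#14 t=23ms: DENY
  req#15 t=24ms: ALLOW
  req#16 t=24ms: DENY
  req#17 t=24ms: DENY

Answer: AAAAADDAADDDADADD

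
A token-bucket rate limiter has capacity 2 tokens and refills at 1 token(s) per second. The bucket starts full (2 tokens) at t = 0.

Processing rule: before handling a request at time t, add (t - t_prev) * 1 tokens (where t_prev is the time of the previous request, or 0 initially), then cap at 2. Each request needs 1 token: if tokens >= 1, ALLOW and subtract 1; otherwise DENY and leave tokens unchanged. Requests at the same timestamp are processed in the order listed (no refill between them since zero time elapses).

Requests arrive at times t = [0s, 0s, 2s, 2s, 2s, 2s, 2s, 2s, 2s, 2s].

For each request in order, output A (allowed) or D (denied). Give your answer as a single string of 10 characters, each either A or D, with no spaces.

Simulating step by step:
  req#1 t=0s: ALLOW
  req#2 t=0s: ALLOW
  req#3 t=2s: ALLOW
  req#4 t=2s: ALLOW
  req#5 t=2s: DENY
  req#6 t=2s: DENY
  req#7 t=2s: DENY
  req#8 t=2s: DENY
  req#9 t=2s: DENY
  req#10 t=2s: DENY

Answer: AAAADDDDDD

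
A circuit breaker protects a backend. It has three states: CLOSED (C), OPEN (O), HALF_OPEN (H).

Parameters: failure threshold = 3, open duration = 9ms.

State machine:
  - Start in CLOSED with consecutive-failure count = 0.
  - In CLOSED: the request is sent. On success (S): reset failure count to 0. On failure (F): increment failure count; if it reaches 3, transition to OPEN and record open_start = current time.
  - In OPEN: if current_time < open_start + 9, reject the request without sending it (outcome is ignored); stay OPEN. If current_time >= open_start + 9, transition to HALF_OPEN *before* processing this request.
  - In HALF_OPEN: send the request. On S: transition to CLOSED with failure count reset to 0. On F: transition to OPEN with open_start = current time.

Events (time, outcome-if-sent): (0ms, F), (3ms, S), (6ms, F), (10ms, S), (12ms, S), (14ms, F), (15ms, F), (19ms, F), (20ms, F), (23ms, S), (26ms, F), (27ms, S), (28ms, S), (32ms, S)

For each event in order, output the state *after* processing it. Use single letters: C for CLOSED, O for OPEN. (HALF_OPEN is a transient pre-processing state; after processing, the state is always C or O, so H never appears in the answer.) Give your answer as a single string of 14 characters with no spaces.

Answer: CCCCCCCOOOOOCC

Derivation:
State after each event:
  event#1 t=0ms outcome=F: state=CLOSED
  event#2 t=3ms outcome=S: state=CLOSED
  event#3 t=6ms outcome=F: state=CLOSED
  event#4 t=10ms outcome=S: state=CLOSED
  event#5 t=12ms outcome=S: state=CLOSED
  event#6 t=14ms outcome=F: state=CLOSED
  event#7 t=15ms outcome=F: state=CLOSED
  event#8 t=19ms outcome=F: state=OPEN
  event#9 t=20ms outcome=F: state=OPEN
  event#10 t=23ms outcome=S: state=OPEN
  event#11 t=26ms outcome=F: state=OPEN
  event#12 t=27ms outcome=S: state=OPEN
  event#13 t=28ms outcome=S: state=CLOSED
  event#14 t=32ms outcome=S: state=CLOSED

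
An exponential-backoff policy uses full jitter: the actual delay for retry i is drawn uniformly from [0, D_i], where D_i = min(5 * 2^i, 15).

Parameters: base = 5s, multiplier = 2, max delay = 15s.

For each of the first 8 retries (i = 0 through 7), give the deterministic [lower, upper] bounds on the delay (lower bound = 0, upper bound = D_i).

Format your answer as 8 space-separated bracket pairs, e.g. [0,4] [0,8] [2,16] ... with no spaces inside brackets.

Computing bounds per retry:
  i=0: D_i=min(5*2^0,15)=5, bounds=[0,5]
  i=1: D_i=min(5*2^1,15)=10, bounds=[0,10]
  i=2: D_i=min(5*2^2,15)=15, bounds=[0,15]
  i=3: D_i=min(5*2^3,15)=15, bounds=[0,15]
  i=4: D_i=min(5*2^4,15)=15, bounds=[0,15]
  i=5: D_i=min(5*2^5,15)=15, bounds=[0,15]
  i=6: D_i=min(5*2^6,15)=15, bounds=[0,15]
  i=7: D_i=min(5*2^7,15)=15, bounds=[0,15]

Answer: [0,5] [0,10] [0,15] [0,15] [0,15] [0,15] [0,15] [0,15]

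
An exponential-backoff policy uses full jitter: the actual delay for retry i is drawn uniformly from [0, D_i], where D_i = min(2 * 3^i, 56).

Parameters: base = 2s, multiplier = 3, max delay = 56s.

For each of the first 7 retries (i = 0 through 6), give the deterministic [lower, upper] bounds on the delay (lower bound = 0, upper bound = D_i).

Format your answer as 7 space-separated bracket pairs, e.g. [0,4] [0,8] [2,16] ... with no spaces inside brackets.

Computing bounds per retry:
  i=0: D_i=min(2*3^0,56)=2, bounds=[0,2]
  i=1: D_i=min(2*3^1,56)=6, bounds=[0,6]
  i=2: D_i=min(2*3^2,56)=18, bounds=[0,18]
  i=3: D_i=min(2*3^3,56)=54, bounds=[0,54]
  i=4: D_i=min(2*3^4,56)=56, bounds=[0,56]
  i=5: D_i=min(2*3^5,56)=56, bounds=[0,56]
  i=6: D_i=min(2*3^6,56)=56, bounds=[0,56]

Answer: [0,2] [0,6] [0,18] [0,54] [0,56] [0,56] [0,56]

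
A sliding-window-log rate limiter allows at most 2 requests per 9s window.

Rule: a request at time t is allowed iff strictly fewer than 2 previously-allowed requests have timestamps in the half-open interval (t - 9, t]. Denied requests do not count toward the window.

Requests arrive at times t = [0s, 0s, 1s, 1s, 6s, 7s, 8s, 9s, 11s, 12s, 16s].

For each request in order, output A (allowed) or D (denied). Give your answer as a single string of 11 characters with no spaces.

Tracking allowed requests in the window:
  req#1 t=0s: ALLOW
  req#2 t=0s: ALLOW
  req#3 t=1s: DENY
  req#4 t=1s: DENY
  req#5 t=6s: DENY
  req#6 t=7s: DENY
  req#7 t=8s: DENY
  req#8 t=9s: ALLOW
  req#9 t=11s: ALLOW
  req#10 t=12s: DENY
  req#11 t=16s: DENY

Answer: AADDDDDAADD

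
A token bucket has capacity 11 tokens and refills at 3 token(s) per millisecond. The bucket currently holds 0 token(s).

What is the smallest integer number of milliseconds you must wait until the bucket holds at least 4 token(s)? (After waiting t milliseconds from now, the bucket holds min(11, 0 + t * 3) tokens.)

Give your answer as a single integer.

Need 0 + t * 3 >= 4, so t >= 4/3.
Smallest integer t = ceil(4/3) = 2.

Answer: 2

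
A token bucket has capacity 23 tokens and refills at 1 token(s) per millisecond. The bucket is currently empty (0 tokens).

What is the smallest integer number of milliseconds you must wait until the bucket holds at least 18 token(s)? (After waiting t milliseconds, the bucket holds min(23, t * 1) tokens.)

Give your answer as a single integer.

Need t * 1 >= 18, so t >= 18/1.
Smallest integer t = ceil(18/1) = 18.

Answer: 18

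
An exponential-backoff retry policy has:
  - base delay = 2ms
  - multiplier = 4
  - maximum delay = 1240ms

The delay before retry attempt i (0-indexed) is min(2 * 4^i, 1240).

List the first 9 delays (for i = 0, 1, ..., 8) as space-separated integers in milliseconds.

Computing each delay:
  i=0: min(2*4^0, 1240) = 2
  i=1: min(2*4^1, 1240) = 8
  i=2: min(2*4^2, 1240) = 32
  i=3: min(2*4^3, 1240) = 128
  i=4: min(2*4^4, 1240) = 512
  i=5: min(2*4^5, 1240) = 1240
  i=6: min(2*4^6, 1240) = 1240
  i=7: min(2*4^7, 1240) = 1240
  i=8: min(2*4^8, 1240) = 1240

Answer: 2 8 32 128 512 1240 1240 1240 1240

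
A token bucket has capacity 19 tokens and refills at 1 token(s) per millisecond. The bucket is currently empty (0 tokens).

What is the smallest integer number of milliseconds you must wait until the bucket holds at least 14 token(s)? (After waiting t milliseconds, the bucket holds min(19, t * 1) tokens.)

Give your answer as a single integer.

Answer: 14

Derivation:
Need t * 1 >= 14, so t >= 14/1.
Smallest integer t = ceil(14/1) = 14.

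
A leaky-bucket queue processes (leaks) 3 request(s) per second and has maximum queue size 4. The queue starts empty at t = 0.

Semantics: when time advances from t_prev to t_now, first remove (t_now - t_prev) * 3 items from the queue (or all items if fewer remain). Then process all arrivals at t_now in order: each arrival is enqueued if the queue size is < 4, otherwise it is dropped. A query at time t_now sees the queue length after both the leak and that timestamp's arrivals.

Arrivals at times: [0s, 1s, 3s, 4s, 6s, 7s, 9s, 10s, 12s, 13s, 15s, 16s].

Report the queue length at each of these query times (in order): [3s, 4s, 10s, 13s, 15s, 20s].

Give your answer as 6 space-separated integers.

Answer: 1 1 1 1 1 0

Derivation:
Queue lengths at query times:
  query t=3s: backlog = 1
  query t=4s: backlog = 1
  query t=10s: backlog = 1
  query t=13s: backlog = 1
  query t=15s: backlog = 1
  query t=20s: backlog = 0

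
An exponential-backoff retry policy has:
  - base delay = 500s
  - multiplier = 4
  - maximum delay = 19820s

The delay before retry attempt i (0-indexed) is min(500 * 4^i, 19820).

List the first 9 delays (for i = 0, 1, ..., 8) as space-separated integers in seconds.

Answer: 500 2000 8000 19820 19820 19820 19820 19820 19820

Derivation:
Computing each delay:
  i=0: min(500*4^0, 19820) = 500
  i=1: min(500*4^1, 19820) = 2000
  i=2: min(500*4^2, 19820) = 8000
  i=3: min(500*4^3, 19820) = 19820
  i=4: min(500*4^4, 19820) = 19820
  i=5: min(500*4^5, 19820) = 19820
  i=6: min(500*4^6, 19820) = 19820
  i=7: min(500*4^7, 19820) = 19820
  i=8: min(500*4^8, 19820) = 19820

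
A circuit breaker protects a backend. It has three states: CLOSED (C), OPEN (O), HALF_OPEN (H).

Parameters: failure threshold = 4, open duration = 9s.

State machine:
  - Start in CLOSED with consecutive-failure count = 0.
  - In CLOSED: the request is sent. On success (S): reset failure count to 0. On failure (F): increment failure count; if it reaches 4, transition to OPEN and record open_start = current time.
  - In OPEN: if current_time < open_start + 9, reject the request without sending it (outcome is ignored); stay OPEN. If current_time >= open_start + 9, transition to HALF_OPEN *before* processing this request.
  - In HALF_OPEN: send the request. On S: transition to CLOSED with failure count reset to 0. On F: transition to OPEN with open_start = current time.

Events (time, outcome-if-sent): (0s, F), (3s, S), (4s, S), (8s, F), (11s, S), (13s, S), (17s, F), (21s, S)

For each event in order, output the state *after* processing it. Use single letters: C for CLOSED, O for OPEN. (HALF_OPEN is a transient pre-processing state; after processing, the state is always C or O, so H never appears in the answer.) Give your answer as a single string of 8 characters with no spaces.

State after each event:
  event#1 t=0s outcome=F: state=CLOSED
  event#2 t=3s outcome=S: state=CLOSED
  event#3 t=4s outcome=S: state=CLOSED
  event#4 t=8s outcome=F: state=CLOSED
  event#5 t=11s outcome=S: state=CLOSED
  event#6 t=13s outcome=S: state=CLOSED
  event#7 t=17s outcome=F: state=CLOSED
  event#8 t=21s outcome=S: state=CLOSED

Answer: CCCCCCCC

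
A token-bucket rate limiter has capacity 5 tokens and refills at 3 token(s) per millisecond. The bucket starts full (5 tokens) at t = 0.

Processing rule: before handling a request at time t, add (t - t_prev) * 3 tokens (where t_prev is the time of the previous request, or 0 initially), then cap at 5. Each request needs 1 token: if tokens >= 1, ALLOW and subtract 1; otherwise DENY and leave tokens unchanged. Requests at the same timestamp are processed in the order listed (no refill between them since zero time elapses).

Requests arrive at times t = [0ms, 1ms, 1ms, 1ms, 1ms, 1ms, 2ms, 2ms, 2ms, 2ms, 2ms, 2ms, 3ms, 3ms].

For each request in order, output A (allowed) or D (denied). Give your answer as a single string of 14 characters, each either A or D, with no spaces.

Simulating step by step:
  req#1 t=0ms: ALLOW
  req#2 t=1ms: ALLOW
  req#3 t=1ms: ALLOW
  req#4 t=1ms: ALLOW
  req#5 t=1ms: ALLOW
  req#6 t=1ms: ALLOW
  req#7 t=2ms: ALLOW
  req#8 t=2ms: ALLOW
  req#9 t=2ms: ALLOW
  req#10 t=2ms: DENY
  req#11 t=2ms: DENY
  req#12 t=2ms: DENY
  req#13 t=3ms: ALLOW
  req#14 t=3ms: ALLOW

Answer: AAAAAAAAADDDAA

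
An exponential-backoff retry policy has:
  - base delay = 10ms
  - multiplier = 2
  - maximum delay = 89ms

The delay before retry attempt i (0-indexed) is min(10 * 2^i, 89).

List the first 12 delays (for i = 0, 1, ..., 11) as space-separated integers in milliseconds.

Computing each delay:
  i=0: min(10*2^0, 89) = 10
  i=1: min(10*2^1, 89) = 20
  i=2: min(10*2^2, 89) = 40
  i=3: min(10*2^3, 89) = 80
  i=4: min(10*2^4, 89) = 89
  i=5: min(10*2^5, 89) = 89
  i=6: min(10*2^6, 89) = 89
  i=7: min(10*2^7, 89) = 89
  i=8: min(10*2^8, 89) = 89
  i=9: min(10*2^9, 89) = 89
  i=10: min(10*2^10, 89) = 89
  i=11: min(10*2^11, 89) = 89

Answer: 10 20 40 80 89 89 89 89 89 89 89 89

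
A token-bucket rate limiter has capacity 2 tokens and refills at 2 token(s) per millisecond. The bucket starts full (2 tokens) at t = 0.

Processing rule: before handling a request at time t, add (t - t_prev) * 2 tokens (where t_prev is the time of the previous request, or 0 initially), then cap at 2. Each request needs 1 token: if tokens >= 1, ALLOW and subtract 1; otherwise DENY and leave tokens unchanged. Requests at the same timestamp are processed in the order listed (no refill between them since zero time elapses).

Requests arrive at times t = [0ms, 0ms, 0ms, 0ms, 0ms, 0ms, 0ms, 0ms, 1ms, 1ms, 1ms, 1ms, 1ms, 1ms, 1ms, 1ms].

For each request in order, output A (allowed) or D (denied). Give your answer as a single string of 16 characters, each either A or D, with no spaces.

Simulating step by step:
  req#1 t=0ms: ALLOW
  req#2 t=0ms: ALLOW
  req#3 t=0ms: DENY
  req#4 t=0ms: DENY
  req#5 t=0ms: DENY
  req#6 t=0ms: DENY
  req#7 t=0ms: DENY
  req#8 t=0ms: DENY
  req#9 t=1ms: ALLOW
  req#10 t=1ms: ALLOW
  req#11 t=1ms: DENY
  req#12 t=1ms: DENY
  req#13 t=1ms: DENY
  req#14 t=1ms: DENY
  req#15 t=1ms: DENY
  req#16 t=1ms: DENY

Answer: AADDDDDDAADDDDDD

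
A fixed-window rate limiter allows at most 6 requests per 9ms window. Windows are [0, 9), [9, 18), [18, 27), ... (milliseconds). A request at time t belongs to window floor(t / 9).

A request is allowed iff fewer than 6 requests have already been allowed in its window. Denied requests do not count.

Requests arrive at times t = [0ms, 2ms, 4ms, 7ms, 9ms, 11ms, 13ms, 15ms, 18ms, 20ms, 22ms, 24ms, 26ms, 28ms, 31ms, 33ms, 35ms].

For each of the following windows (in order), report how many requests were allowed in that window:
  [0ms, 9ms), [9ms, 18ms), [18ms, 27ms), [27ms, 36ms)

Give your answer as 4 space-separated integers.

Answer: 4 4 5 4

Derivation:
Processing requests:
  req#1 t=0ms (window 0): ALLOW
  req#2 t=2ms (window 0): ALLOW
  req#3 t=4ms (window 0): ALLOW
  req#4 t=7ms (window 0): ALLOW
  req#5 t=9ms (window 1): ALLOW
  req#6 t=11ms (window 1): ALLOW
  req#7 t=13ms (window 1): ALLOW
  req#8 t=15ms (window 1): ALLOW
  req#9 t=18ms (window 2): ALLOW
  req#10 t=20ms (window 2): ALLOW
  req#11 t=22ms (window 2): ALLOW
  req#12 t=24ms (window 2): ALLOW
  req#13 t=26ms (window 2): ALLOW
  req#14 t=28ms (window 3): ALLOW
  req#15 t=31ms (window 3): ALLOW
  req#16 t=33ms (window 3): ALLOW
  req#17 t=35ms (window 3): ALLOW

Allowed counts by window: 4 4 5 4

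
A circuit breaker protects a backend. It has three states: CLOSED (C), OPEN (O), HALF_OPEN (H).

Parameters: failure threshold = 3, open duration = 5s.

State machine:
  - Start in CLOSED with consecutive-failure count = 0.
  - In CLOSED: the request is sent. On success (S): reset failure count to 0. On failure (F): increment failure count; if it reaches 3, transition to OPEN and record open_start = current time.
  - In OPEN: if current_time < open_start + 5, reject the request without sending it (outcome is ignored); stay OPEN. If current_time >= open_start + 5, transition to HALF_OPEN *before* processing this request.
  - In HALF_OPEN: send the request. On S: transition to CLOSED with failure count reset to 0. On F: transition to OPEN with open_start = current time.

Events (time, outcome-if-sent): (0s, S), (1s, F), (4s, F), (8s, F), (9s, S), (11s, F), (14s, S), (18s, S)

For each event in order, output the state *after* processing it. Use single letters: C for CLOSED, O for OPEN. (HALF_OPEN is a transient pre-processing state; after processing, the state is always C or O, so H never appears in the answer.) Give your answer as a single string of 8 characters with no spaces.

State after each event:
  event#1 t=0s outcome=S: state=CLOSED
  event#2 t=1s outcome=F: state=CLOSED
  event#3 t=4s outcome=F: state=CLOSED
  event#4 t=8s outcome=F: state=OPEN
  event#5 t=9s outcome=S: state=OPEN
  event#6 t=11s outcome=F: state=OPEN
  event#7 t=14s outcome=S: state=CLOSED
  event#8 t=18s outcome=S: state=CLOSED

Answer: CCCOOOCC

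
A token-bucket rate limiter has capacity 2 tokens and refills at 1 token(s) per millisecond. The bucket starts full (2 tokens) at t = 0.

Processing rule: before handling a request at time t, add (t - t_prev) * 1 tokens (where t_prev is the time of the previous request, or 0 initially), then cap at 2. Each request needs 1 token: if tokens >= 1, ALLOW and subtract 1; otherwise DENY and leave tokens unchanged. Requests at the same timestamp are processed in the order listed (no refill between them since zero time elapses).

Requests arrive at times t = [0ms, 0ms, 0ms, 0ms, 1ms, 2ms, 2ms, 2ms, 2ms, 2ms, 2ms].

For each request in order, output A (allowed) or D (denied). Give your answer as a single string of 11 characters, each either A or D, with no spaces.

Answer: AADDAADDDDD

Derivation:
Simulating step by step:
  req#1 t=0ms: ALLOW
  req#2 t=0ms: ALLOW
  req#3 t=0ms: DENY
  req#4 t=0ms: DENY
  req#5 t=1ms: ALLOW
  req#6 t=2ms: ALLOW
  req#7 t=2ms: DENY
  req#8 t=2ms: DENY
  req#9 t=2ms: DENY
  req#10 t=2ms: DENY
  req#11 t=2ms: DENY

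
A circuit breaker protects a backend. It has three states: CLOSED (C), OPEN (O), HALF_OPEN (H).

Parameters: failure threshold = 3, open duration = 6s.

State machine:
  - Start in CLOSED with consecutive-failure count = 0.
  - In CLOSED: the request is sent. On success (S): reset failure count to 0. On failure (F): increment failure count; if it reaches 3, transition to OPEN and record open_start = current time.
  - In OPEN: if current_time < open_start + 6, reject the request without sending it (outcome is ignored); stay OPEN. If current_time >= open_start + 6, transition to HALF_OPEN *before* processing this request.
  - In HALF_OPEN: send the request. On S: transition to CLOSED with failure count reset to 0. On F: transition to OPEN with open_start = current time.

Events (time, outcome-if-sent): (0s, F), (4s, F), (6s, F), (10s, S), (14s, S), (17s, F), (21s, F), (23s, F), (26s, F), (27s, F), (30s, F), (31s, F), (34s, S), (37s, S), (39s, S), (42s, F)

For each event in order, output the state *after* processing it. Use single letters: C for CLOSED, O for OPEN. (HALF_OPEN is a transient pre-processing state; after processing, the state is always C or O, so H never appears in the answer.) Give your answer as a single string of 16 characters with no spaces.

Answer: CCOOCCCOOOOOOCCC

Derivation:
State after each event:
  event#1 t=0s outcome=F: state=CLOSED
  event#2 t=4s outcome=F: state=CLOSED
  event#3 t=6s outcome=F: state=OPEN
  event#4 t=10s outcome=S: state=OPEN
  event#5 t=14s outcome=S: state=CLOSED
  event#6 t=17s outcome=F: state=CLOSED
  event#7 t=21s outcome=F: state=CLOSED
  event#8 t=23s outcome=F: state=OPEN
  event#9 t=26s outcome=F: state=OPEN
  event#10 t=27s outcome=F: state=OPEN
  event#11 t=30s outcome=F: state=OPEN
  event#12 t=31s outcome=F: state=OPEN
  event#13 t=34s outcome=S: state=OPEN
  event#14 t=37s outcome=S: state=CLOSED
  event#15 t=39s outcome=S: state=CLOSED
  event#16 t=42s outcome=F: state=CLOSED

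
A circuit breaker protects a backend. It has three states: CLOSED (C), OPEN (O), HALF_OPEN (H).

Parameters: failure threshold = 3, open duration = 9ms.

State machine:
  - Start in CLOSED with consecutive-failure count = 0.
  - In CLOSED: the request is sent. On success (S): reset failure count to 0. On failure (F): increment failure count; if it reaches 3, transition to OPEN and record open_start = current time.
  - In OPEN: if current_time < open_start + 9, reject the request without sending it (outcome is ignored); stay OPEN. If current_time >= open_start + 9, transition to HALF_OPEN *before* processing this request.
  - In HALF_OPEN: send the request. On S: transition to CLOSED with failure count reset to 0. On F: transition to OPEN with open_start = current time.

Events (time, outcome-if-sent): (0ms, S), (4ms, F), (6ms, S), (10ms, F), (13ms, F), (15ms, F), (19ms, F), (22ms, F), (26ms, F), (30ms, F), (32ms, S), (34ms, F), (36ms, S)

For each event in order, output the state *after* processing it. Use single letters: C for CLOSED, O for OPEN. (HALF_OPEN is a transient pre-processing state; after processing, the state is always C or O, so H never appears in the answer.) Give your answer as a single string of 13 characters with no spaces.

Answer: CCCCCOOOOOOOC

Derivation:
State after each event:
  event#1 t=0ms outcome=S: state=CLOSED
  event#2 t=4ms outcome=F: state=CLOSED
  event#3 t=6ms outcome=S: state=CLOSED
  event#4 t=10ms outcome=F: state=CLOSED
  event#5 t=13ms outcome=F: state=CLOSED
  event#6 t=15ms outcome=F: state=OPEN
  event#7 t=19ms outcome=F: state=OPEN
  event#8 t=22ms outcome=F: state=OPEN
  event#9 t=26ms outcome=F: state=OPEN
  event#10 t=30ms outcome=F: state=OPEN
  event#11 t=32ms outcome=S: state=OPEN
  event#12 t=34ms outcome=F: state=OPEN
  event#13 t=36ms outcome=S: state=CLOSED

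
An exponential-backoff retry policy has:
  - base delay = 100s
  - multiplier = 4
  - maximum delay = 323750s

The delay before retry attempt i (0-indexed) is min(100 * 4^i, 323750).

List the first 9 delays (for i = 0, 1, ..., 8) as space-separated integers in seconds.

Answer: 100 400 1600 6400 25600 102400 323750 323750 323750

Derivation:
Computing each delay:
  i=0: min(100*4^0, 323750) = 100
  i=1: min(100*4^1, 323750) = 400
  i=2: min(100*4^2, 323750) = 1600
  i=3: min(100*4^3, 323750) = 6400
  i=4: min(100*4^4, 323750) = 25600
  i=5: min(100*4^5, 323750) = 102400
  i=6: min(100*4^6, 323750) = 323750
  i=7: min(100*4^7, 323750) = 323750
  i=8: min(100*4^8, 323750) = 323750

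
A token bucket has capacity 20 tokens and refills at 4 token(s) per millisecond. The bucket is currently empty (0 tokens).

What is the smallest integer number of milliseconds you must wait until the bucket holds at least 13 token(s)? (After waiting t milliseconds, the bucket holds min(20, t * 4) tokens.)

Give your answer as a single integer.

Need t * 4 >= 13, so t >= 13/4.
Smallest integer t = ceil(13/4) = 4.

Answer: 4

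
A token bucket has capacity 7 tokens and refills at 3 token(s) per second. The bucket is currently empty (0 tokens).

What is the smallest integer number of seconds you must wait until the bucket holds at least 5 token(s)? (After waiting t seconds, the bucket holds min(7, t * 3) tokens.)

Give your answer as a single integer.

Answer: 2

Derivation:
Need t * 3 >= 5, so t >= 5/3.
Smallest integer t = ceil(5/3) = 2.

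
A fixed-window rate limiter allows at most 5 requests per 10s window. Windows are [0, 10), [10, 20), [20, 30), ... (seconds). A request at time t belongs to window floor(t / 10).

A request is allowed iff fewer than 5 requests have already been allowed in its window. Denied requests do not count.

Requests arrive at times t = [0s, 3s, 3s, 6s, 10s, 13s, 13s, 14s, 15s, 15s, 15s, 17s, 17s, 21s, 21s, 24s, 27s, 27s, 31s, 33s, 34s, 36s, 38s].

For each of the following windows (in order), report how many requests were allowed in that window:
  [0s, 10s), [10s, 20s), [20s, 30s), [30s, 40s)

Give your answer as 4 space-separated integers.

Processing requests:
  req#1 t=0s (window 0): ALLOW
  req#2 t=3s (window 0): ALLOW
  req#3 t=3s (window 0): ALLOW
  req#4 t=6s (window 0): ALLOW
  req#5 t=10s (window 1): ALLOW
  req#6 t=13s (window 1): ALLOW
  req#7 t=13s (window 1): ALLOW
  req#8 t=14s (window 1): ALLOW
  req#9 t=15s (window 1): ALLOW
  req#10 t=15s (window 1): DENY
  req#11 t=15s (window 1): DENY
  req#12 t=17s (window 1): DENY
  req#13 t=17s (window 1): DENY
  req#14 t=21s (window 2): ALLOW
  req#15 t=21s (window 2): ALLOW
  req#16 t=24s (window 2): ALLOW
  req#17 t=27s (window 2): ALLOW
  req#18 t=27s (window 2): ALLOW
  req#19 t=31s (window 3): ALLOW
  req#20 t=33s (window 3): ALLOW
  req#21 t=34s (window 3): ALLOW
  req#22 t=36s (window 3): ALLOW
  req#23 t=38s (window 3): ALLOW

Allowed counts by window: 4 5 5 5

Answer: 4 5 5 5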